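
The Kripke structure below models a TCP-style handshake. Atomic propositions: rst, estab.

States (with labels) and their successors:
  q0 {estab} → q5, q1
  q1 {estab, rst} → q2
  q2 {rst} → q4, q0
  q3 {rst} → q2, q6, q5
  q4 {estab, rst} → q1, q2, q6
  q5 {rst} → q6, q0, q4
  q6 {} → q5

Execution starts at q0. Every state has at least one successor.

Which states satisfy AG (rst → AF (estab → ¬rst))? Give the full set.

States satisfying rst → AF (estab → ¬rst): {q0, q1, q2, q3, q4, q5, q6}.
States satisfying AG (rst → AF (estab → ¬rst)): {q0, q1, q2, q3, q4, q5, q6}.

{q0, q1, q2, q3, q4, q5, q6}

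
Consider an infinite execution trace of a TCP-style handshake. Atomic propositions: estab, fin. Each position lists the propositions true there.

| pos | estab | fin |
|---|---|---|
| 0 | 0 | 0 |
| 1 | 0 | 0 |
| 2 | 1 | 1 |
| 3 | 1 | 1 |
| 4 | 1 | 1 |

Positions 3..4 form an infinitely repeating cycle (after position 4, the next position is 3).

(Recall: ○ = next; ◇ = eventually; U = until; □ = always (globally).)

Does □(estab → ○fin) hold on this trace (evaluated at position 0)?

estab → ○fin holds at every position 0..4, and those are all positions ever visited, so □(estab → ○fin) holds.
Positions where estab holds: 2, 3, 4.
Check ○fin at each: 2→ok, 3→ok, 4→ok.

Holds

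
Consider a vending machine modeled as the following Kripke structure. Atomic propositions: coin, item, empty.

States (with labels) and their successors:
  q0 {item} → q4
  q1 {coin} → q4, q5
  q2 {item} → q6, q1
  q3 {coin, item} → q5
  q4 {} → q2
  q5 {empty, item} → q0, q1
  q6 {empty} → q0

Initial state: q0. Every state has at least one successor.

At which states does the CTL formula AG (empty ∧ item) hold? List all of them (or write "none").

none

States satisfying empty ∧ item: {q5}.
States satisfying AG (empty ∧ item): ∅.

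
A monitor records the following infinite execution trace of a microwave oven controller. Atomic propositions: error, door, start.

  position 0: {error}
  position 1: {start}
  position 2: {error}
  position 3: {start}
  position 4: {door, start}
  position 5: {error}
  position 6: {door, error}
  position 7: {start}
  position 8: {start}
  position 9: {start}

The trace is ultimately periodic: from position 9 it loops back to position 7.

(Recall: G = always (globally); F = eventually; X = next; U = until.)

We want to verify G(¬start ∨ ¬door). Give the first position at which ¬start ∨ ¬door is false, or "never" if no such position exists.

4

Check ¬start ∨ ¬door at each position in order: 0 ✓, 1 ✓, 2 ✓, 3 ✓.
At position 4 the labels are {door, start}, so ¬start ∨ ¬door is false there. This is the first violation.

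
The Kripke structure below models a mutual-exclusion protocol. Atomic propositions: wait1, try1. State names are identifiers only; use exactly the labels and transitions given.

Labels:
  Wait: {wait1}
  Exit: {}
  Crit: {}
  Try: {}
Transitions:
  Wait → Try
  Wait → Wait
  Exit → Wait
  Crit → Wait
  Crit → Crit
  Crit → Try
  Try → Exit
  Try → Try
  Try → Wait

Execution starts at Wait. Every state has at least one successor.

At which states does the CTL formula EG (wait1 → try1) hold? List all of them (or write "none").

States satisfying wait1 → try1: {Exit, Crit, Try}.
States satisfying EG (wait1 → try1): {Crit, Try}.

{Crit, Try}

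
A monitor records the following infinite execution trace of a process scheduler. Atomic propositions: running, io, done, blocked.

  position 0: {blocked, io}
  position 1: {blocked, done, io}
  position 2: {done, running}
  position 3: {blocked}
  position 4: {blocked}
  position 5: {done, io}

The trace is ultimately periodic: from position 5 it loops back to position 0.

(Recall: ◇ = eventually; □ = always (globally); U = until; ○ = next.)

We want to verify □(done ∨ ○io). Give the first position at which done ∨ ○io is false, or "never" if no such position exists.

3

Check done ∨ ○io at each position in order: 0 ✓, 1 ✓, 2 ✓.
At position 3 the labels are {blocked} and the next position 4 has {blocked}, so done ∨ ○io is false there. This is the first violation.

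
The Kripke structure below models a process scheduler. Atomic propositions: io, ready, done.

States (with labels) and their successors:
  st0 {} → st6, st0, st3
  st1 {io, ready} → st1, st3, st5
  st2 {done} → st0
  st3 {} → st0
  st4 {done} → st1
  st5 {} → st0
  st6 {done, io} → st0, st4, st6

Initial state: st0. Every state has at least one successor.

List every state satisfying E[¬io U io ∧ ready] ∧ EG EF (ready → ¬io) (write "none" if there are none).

{st1, st4}

States satisfying ¬io: {st0, st2, st3, st4, st5}.
States satisfying io ∧ ready: {st1}.
States satisfying E[¬io U io ∧ ready]: {st1, st4}.
States satisfying EF (ready → ¬io): {st0, st1, st2, st3, st4, st5, st6}.
States satisfying EG EF (ready → ¬io): {st0, st1, st2, st3, st4, st5, st6}.
States satisfying E[¬io U io ∧ ready] ∧ EG EF (ready → ¬io): {st1, st4}.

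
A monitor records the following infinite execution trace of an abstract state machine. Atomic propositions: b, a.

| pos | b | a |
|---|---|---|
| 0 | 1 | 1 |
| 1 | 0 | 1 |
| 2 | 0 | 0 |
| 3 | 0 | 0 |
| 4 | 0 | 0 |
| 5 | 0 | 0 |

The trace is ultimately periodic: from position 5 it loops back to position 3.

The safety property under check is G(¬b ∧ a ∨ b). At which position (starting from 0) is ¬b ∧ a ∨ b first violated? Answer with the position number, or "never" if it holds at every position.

2

Check ¬b ∧ a ∨ b at each position in order: 0 ✓, 1 ✓.
At position 2 the labels are {}, so ¬b ∧ a ∨ b is false there. This is the first violation.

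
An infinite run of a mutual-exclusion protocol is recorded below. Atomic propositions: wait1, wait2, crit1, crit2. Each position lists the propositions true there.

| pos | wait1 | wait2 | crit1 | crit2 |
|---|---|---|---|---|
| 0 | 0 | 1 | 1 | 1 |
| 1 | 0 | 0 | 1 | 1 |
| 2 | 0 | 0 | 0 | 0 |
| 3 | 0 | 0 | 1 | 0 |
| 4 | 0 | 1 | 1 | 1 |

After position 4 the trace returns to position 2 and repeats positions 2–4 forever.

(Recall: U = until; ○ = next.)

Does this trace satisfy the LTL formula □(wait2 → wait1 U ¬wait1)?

Satisfied

wait2 → wait1 U ¬wait1 holds at every position 0..4, and those are all positions ever visited, so □(wait2 → wait1 U ¬wait1) holds.
Positions where wait2 holds: 0, 4.
Check wait1 U ¬wait1 at each: 0→ok, 4→ok.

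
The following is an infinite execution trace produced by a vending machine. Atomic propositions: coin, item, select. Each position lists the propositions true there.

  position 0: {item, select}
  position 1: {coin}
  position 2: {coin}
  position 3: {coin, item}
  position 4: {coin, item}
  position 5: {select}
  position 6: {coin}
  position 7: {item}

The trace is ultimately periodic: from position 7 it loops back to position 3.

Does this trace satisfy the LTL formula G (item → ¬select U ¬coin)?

Holds

item → ¬select U ¬coin holds at every position 0..7, and those are all positions ever visited, so G (item → ¬select U ¬coin) holds.
Positions where item holds: 0, 3, 4, 7.
Check ¬select U ¬coin at each: 0→ok, 3→ok, 4→ok, 7→ok.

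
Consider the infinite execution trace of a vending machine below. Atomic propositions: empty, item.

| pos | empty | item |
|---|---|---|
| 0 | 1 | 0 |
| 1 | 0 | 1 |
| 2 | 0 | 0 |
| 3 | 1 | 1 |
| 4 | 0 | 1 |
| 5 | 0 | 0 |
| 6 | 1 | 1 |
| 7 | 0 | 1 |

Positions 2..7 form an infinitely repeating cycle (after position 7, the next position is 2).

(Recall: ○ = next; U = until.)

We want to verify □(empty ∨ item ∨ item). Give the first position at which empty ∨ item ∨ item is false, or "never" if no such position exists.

Check empty ∨ item ∨ item at each position in order: 0 ✓, 1 ✓.
At position 2 the labels are {}, so empty ∨ item ∨ item is false there. This is the first violation.

2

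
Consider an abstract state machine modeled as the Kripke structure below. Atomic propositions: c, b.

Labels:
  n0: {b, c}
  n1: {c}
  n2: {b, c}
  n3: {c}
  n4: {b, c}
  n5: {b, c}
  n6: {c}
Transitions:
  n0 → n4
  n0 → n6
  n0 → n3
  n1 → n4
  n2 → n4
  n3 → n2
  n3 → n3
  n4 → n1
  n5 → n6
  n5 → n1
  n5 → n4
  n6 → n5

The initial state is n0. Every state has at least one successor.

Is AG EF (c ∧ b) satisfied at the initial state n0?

Satisfied

States satisfying EF (c ∧ b): {n0, n1, n2, n3, n4, n5, n6}.
States satisfying AG EF (c ∧ b): {n0, n1, n2, n3, n4, n5, n6}.
Every state reachable from n0 satisfies EF (c ∧ b).
n0 ∈ Sat(AG EF (c ∧ b)).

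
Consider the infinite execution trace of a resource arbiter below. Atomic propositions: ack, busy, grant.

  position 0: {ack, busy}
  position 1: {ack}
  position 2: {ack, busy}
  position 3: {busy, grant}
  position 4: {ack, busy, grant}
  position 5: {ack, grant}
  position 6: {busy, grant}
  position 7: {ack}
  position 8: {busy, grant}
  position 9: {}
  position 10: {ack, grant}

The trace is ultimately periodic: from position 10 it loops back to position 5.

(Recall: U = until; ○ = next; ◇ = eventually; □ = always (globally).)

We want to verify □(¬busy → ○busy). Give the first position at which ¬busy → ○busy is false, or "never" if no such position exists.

Check ¬busy → ○busy at each position in order: 0 ✓, 1 ✓, 2 ✓, 3 ✓, 4 ✓, 5 ✓, 6 ✓, 7 ✓, 8 ✓.
At position 9 the labels are {} and the next position 10 has {ack, grant}, so ¬busy → ○busy is false there. This is the first violation.

9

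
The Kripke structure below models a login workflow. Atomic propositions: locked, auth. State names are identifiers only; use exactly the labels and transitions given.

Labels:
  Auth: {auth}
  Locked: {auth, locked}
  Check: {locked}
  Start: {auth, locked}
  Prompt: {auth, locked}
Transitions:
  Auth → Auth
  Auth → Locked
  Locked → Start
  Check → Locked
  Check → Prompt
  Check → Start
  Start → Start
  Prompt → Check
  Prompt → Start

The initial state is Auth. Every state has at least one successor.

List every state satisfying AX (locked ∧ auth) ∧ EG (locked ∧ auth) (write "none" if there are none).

{Locked, Start}

States satisfying locked ∧ auth: {Locked, Start, Prompt}.
States satisfying AX (locked ∧ auth): {Locked, Check, Start}.
States satisfying EG (locked ∧ auth): {Locked, Start, Prompt}.
States satisfying AX (locked ∧ auth) ∧ EG (locked ∧ auth): {Locked, Start}.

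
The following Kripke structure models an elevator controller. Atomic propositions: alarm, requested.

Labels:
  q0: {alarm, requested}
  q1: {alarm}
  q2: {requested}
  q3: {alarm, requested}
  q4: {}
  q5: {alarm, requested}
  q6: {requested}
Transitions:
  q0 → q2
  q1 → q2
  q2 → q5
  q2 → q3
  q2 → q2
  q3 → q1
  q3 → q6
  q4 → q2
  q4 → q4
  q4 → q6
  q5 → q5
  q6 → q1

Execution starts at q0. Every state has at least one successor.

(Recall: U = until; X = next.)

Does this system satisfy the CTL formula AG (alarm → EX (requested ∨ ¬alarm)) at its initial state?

Holds

States satisfying alarm → EX (requested ∨ ¬alarm): {q0, q1, q2, q3, q4, q5, q6}.
States satisfying AG (alarm → EX (requested ∨ ¬alarm)): {q0, q1, q2, q3, q4, q5, q6}.
Every state reachable from q0 satisfies alarm → EX (requested ∨ ¬alarm).
q0 ∈ Sat(AG (alarm → EX (requested ∨ ¬alarm))).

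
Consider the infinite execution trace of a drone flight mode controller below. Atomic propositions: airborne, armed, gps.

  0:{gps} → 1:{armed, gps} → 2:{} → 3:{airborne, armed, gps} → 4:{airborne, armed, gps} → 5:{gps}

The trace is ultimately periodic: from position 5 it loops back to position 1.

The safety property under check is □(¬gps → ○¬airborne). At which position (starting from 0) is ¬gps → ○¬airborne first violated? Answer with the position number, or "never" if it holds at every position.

Check ¬gps → ○¬airborne at each position in order: 0 ✓, 1 ✓.
At position 2 the labels are {} and the next position 3 has {airborne, armed, gps}, so ¬gps → ○¬airborne is false there. This is the first violation.

2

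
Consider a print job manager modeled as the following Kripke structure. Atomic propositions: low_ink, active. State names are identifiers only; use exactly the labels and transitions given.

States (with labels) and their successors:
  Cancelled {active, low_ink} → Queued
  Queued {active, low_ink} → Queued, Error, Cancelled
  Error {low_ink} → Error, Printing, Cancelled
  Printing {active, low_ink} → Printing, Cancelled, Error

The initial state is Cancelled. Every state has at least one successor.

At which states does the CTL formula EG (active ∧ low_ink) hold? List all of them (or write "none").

States satisfying active ∧ low_ink: {Cancelled, Queued, Printing}.
States satisfying EG (active ∧ low_ink): {Cancelled, Queued, Printing}.

{Cancelled, Queued, Printing}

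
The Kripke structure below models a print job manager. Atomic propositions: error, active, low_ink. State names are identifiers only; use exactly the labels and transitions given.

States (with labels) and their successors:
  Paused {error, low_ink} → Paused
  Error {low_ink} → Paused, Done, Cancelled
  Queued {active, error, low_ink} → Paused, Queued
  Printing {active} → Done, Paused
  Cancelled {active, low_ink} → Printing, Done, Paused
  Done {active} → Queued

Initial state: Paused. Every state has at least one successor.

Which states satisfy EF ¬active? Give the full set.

States satisfying ¬active: {Paused, Error}.
States satisfying EF ¬active: {Paused, Error, Queued, Printing, Cancelled, Done}.

{Paused, Error, Queued, Printing, Cancelled, Done}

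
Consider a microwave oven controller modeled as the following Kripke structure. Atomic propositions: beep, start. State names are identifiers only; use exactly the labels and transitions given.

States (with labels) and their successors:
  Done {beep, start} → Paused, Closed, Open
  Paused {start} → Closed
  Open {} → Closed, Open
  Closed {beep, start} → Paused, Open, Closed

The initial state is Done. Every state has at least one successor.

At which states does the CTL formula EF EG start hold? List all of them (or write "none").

States satisfying EG start: {Done, Paused, Closed}.
States satisfying EF EG start: {Done, Paused, Open, Closed}.

{Done, Paused, Open, Closed}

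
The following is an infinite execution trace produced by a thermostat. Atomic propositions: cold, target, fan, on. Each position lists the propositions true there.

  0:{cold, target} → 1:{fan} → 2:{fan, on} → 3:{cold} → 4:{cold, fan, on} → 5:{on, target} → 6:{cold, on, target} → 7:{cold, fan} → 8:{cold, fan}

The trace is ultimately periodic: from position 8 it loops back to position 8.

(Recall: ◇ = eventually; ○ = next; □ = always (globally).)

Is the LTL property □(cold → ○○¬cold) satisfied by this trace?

No

cold → ○○¬cold must hold at every position from 0 onward. It fails at position 4, so □(cold → ○○¬cold) is false.
Positions where cold holds: 0, 3, 4, 6, 7, 8.
Check ○○¬cold at each: 0→ok, 3→ok, 4→fails, 6→fails, 7→fails, 8→fails.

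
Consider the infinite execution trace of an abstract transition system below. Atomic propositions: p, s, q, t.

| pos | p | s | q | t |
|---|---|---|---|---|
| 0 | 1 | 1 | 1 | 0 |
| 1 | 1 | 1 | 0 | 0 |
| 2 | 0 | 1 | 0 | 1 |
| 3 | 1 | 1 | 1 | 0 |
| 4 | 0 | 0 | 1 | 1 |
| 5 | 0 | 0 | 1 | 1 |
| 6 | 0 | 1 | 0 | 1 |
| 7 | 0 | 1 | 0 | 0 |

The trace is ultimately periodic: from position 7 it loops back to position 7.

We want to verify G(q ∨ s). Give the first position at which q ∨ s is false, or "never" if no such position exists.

q ∨ s holds at every position 0..7, and those are all the positions the trace ever visits, so the invariant G(q ∨ s) is never violated.

never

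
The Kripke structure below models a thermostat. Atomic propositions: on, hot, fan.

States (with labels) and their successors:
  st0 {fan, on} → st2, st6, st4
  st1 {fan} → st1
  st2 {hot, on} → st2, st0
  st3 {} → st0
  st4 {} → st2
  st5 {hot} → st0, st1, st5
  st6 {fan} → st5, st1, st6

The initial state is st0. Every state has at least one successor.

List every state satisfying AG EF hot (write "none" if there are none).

States satisfying EF hot: {st0, st2, st3, st4, st5, st6}.
States satisfying AG EF hot: ∅.

none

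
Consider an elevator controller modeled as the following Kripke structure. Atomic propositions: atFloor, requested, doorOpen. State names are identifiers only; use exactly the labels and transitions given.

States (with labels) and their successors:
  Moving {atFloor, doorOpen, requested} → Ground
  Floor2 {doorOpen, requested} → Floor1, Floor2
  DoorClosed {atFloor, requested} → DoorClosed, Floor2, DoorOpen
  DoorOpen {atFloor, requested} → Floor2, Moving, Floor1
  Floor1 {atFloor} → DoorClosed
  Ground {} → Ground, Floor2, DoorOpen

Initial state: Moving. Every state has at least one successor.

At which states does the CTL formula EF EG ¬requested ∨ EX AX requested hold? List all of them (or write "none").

States satisfying EG ¬requested: {Ground}.
States satisfying EF EG ¬requested: {Moving, Floor2, DoorClosed, DoorOpen, Floor1, Ground}.
States satisfying AX requested: {DoorClosed, Floor1}.
States satisfying EX AX requested: {Floor2, DoorClosed, DoorOpen, Floor1}.
States satisfying EF EG ¬requested ∨ EX AX requested: {Moving, Floor2, DoorClosed, DoorOpen, Floor1, Ground}.

{Moving, Floor2, DoorClosed, DoorOpen, Floor1, Ground}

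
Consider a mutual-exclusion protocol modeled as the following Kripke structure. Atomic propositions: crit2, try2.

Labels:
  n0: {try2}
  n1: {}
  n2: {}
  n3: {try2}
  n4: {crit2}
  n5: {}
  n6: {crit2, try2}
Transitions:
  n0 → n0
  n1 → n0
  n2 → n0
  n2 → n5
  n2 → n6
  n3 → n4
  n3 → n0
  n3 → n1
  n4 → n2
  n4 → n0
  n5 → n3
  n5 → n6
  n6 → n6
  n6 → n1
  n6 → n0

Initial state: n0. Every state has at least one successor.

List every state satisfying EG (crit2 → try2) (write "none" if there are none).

States satisfying crit2 → try2: {n0, n1, n2, n3, n5, n6}.
States satisfying EG (crit2 → try2): {n0, n1, n2, n3, n5, n6}.

{n0, n1, n2, n3, n5, n6}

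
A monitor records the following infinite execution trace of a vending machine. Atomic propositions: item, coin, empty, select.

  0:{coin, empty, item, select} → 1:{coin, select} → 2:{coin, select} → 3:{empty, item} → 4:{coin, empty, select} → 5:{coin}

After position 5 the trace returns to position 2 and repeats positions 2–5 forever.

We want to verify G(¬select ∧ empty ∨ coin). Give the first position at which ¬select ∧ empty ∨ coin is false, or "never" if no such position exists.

never

¬select ∧ empty ∨ coin holds at every position 0..5, and those are all the positions the trace ever visits, so the invariant G(¬select ∧ empty ∨ coin) is never violated.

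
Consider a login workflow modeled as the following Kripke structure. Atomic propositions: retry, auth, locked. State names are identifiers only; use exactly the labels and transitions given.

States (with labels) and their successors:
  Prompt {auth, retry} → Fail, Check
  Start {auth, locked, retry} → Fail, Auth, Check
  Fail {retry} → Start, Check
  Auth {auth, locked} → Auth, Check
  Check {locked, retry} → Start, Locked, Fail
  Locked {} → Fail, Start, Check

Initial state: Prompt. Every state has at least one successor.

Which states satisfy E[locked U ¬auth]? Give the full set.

States satisfying locked: {Start, Auth, Check}.
States satisfying ¬auth: {Fail, Check, Locked}.
States satisfying E[locked U ¬auth]: {Start, Fail, Auth, Check, Locked}.

{Start, Fail, Auth, Check, Locked}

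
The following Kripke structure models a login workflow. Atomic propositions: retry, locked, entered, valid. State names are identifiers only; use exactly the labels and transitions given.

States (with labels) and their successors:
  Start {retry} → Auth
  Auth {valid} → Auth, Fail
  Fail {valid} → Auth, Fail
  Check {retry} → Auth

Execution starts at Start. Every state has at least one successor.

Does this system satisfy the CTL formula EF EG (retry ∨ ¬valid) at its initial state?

States satisfying EG (retry ∨ ¬valid): ∅.
States satisfying EF EG (retry ∨ ¬valid): ∅.
No suitable path/successor from Start witnesses the formula.
Start ∉ Sat(EF EG (retry ∨ ¬valid)).

No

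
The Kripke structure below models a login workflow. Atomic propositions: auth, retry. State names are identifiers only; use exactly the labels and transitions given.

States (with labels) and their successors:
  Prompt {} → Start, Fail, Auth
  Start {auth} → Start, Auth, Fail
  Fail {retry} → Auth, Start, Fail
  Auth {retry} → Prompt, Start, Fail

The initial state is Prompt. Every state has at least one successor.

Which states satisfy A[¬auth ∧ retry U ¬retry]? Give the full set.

{Prompt, Start}

States satisfying ¬auth ∧ retry: {Fail, Auth}.
States satisfying ¬retry: {Prompt, Start}.
States satisfying A[¬auth ∧ retry U ¬retry]: {Prompt, Start}.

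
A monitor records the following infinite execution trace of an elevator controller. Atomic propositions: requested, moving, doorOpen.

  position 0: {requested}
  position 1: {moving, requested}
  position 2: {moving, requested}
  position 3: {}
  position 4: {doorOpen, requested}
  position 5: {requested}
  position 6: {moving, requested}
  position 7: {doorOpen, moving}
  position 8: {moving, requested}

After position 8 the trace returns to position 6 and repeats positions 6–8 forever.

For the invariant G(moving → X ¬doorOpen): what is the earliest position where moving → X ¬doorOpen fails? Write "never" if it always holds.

6

Check moving → X ¬doorOpen at each position in order: 0 ✓, 1 ✓, 2 ✓, 3 ✓, 4 ✓, 5 ✓.
At position 6 the labels are {moving, requested} and the next position 7 has {doorOpen, moving}, so moving → X ¬doorOpen is false there. This is the first violation.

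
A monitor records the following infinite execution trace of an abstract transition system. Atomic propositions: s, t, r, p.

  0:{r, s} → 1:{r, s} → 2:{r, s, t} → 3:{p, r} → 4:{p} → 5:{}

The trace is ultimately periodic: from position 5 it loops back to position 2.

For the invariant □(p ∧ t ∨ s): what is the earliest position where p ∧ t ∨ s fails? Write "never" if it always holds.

Check p ∧ t ∨ s at each position in order: 0 ✓, 1 ✓, 2 ✓.
At position 3 the labels are {p, r}, so p ∧ t ∨ s is false there. This is the first violation.

3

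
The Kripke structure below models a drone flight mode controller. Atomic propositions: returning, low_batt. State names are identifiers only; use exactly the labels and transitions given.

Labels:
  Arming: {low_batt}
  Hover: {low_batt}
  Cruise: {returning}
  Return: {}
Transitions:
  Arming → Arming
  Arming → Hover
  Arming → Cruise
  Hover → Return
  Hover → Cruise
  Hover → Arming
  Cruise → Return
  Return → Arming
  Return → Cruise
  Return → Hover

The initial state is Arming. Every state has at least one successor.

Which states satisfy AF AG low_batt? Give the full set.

none

States satisfying AG low_batt: ∅.
States satisfying AF AG low_batt: ∅.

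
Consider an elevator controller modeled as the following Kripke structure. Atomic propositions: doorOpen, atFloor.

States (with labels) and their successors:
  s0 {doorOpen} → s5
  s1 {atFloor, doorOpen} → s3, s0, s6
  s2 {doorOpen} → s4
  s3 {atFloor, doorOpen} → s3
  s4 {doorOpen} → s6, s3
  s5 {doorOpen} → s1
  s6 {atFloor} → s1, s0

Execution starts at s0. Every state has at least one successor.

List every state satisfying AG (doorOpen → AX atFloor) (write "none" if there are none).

{s3}

States satisfying doorOpen → AX atFloor: {s3, s4, s5, s6}.
States satisfying AG (doorOpen → AX atFloor): {s3}.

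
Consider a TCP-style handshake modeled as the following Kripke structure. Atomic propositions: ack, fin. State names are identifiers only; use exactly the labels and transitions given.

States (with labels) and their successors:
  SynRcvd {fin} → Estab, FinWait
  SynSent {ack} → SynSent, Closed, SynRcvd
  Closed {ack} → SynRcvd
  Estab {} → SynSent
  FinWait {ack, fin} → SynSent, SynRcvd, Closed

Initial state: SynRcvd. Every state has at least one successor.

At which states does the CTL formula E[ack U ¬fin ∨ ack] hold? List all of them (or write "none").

{SynSent, Closed, Estab, FinWait}

States satisfying ack: {SynSent, Closed, FinWait}.
States satisfying ¬fin ∨ ack: {SynSent, Closed, Estab, FinWait}.
States satisfying E[ack U ¬fin ∨ ack]: {SynSent, Closed, Estab, FinWait}.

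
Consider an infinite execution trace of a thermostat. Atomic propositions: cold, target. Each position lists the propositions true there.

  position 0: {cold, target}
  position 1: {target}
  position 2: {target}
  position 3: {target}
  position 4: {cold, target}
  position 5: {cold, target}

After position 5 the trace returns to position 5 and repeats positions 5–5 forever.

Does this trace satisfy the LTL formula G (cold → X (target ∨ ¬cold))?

cold → X (target ∨ ¬cold) holds at every position 0..5, and those are all positions ever visited, so G (cold → X (target ∨ ¬cold)) holds.
Positions where cold holds: 0, 4, 5.
Check X (target ∨ ¬cold) at each: 0→ok, 4→ok, 5→ok.

Yes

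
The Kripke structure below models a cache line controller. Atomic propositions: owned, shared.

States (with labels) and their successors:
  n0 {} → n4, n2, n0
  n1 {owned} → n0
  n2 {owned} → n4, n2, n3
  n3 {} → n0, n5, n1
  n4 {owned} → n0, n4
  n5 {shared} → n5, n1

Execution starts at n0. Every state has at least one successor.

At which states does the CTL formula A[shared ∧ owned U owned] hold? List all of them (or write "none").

{n1, n2, n4}

States satisfying shared ∧ owned: ∅.
States satisfying owned: {n1, n2, n4}.
States satisfying A[shared ∧ owned U owned]: {n1, n2, n4}.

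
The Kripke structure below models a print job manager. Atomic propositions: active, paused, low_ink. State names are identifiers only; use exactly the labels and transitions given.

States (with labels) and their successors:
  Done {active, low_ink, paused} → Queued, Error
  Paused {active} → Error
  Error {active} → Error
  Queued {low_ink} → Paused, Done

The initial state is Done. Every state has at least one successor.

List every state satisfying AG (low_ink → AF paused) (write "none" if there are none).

{Paused, Error}

States satisfying low_ink → AF paused: {Done, Paused, Error}.
States satisfying AG (low_ink → AF paused): {Paused, Error}.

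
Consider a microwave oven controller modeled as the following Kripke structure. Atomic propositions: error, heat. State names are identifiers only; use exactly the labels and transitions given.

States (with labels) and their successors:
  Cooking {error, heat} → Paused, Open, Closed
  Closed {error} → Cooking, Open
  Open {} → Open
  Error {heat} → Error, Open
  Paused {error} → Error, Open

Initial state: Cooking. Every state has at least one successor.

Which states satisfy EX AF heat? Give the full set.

States satisfying AF heat: {Cooking, Error}.
States satisfying EX AF heat: {Closed, Error, Paused}.

{Closed, Error, Paused}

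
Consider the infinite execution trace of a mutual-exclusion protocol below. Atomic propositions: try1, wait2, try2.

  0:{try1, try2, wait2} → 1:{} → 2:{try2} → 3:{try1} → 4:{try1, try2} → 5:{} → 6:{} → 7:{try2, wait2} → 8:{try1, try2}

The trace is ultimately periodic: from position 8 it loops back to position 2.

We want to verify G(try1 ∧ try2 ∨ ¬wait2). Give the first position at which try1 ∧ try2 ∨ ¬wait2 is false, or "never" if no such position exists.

Check try1 ∧ try2 ∨ ¬wait2 at each position in order: 0 ✓, 1 ✓, 2 ✓, 3 ✓, 4 ✓, 5 ✓, 6 ✓.
At position 7 the labels are {try2, wait2}, so try1 ∧ try2 ∨ ¬wait2 is false there. This is the first violation.

7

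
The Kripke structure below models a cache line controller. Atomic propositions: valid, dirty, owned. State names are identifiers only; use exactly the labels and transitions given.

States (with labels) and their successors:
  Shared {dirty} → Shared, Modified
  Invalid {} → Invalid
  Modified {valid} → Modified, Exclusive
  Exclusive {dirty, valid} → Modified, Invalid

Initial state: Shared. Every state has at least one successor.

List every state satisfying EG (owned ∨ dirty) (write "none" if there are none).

States satisfying owned ∨ dirty: {Shared, Exclusive}.
States satisfying EG (owned ∨ dirty): {Shared}.

{Shared}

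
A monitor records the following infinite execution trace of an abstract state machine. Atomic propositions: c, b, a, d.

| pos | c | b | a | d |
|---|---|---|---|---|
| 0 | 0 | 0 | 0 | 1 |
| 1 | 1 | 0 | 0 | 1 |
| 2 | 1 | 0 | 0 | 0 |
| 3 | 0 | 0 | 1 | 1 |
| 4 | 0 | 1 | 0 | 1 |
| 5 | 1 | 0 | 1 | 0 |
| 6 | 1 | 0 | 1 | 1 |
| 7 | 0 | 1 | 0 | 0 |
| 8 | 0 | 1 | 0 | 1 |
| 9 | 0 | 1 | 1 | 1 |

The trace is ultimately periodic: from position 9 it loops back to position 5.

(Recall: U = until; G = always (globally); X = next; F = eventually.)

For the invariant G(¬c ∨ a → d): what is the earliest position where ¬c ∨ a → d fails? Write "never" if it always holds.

5

Check ¬c ∨ a → d at each position in order: 0 ✓, 1 ✓, 2 ✓, 3 ✓, 4 ✓.
At position 5 the labels are {a, c}, so ¬c ∨ a → d is false there. This is the first violation.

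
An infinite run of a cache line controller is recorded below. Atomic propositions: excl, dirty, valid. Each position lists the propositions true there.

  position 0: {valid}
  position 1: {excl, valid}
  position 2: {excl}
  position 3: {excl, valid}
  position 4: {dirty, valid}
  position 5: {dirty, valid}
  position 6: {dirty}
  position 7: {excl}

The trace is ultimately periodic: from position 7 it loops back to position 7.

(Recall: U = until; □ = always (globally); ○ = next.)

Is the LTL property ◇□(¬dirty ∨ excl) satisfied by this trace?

Satisfied

□(¬dirty ∨ excl) holds at position 7, which is reachable from 0, so ◇□(¬dirty ∨ excl) holds.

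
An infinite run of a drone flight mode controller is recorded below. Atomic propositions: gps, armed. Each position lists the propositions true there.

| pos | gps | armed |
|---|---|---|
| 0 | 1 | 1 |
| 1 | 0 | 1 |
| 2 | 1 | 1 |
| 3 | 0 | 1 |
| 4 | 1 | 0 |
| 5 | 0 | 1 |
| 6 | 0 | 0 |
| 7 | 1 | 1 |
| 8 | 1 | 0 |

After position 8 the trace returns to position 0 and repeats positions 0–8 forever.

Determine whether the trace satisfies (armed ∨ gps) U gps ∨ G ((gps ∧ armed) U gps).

Walking from position 0: gps first holds at position 0, and armed ∨ gps holds at every earlier position along the way, so (armed ∨ gps) U gps holds.
(gps ∧ armed) U gps must hold at every position from 0 onward. It fails at position 1, so G ((gps ∧ armed) U gps) is false.
At position 0: (armed ∨ gps) U gps is true; G ((gps ∧ armed) U gps) is false; so (armed ∨ gps) U gps ∨ G ((gps ∧ armed) U gps) is true.

Yes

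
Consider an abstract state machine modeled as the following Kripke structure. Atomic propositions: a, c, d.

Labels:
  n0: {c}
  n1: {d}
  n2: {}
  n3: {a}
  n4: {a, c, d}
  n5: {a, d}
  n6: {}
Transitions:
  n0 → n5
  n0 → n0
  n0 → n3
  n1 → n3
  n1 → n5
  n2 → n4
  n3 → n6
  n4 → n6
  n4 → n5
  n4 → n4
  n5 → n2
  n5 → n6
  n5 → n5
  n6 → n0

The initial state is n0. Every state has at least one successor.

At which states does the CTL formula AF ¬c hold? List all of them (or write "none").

{n1, n2, n3, n5, n6}

States satisfying ¬c: {n1, n2, n3, n5, n6}.
States satisfying AF ¬c: {n1, n2, n3, n5, n6}.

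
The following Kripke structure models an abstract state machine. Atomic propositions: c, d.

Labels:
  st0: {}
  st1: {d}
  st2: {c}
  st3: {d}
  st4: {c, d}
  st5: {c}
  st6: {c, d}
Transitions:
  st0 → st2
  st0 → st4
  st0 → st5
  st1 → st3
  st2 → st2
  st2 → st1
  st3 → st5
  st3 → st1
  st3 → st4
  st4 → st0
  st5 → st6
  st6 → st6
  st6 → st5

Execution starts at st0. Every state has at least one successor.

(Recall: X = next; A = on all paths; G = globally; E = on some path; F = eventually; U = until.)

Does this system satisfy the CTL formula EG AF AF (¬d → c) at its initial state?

States satisfying AF AF (¬d → c): {st0, st1, st2, st3, st4, st5, st6}.
States satisfying EG AF AF (¬d → c): {st0, st1, st2, st3, st4, st5, st6}.
st0 ∈ Sat(EG AF AF (¬d → c)).

Satisfied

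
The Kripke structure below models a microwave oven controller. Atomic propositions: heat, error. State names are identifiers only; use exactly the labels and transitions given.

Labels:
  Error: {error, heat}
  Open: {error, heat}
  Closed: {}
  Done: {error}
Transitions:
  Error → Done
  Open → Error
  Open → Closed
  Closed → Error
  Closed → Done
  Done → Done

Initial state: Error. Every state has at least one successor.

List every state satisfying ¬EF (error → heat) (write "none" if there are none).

{Done}

States satisfying error → heat: {Error, Open, Closed}.
States satisfying EF (error → heat): {Error, Open, Closed}.
States satisfying ¬EF (error → heat): {Done}.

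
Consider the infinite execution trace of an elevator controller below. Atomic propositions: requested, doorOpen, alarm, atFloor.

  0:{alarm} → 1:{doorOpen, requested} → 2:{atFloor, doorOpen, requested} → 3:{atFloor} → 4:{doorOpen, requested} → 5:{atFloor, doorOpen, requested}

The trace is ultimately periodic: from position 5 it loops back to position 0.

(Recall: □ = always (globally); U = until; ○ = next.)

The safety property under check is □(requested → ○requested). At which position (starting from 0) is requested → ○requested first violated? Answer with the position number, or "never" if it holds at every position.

2

Check requested → ○requested at each position in order: 0 ✓, 1 ✓.
At position 2 the labels are {atFloor, doorOpen, requested} and the next position 3 has {atFloor}, so requested → ○requested is false there. This is the first violation.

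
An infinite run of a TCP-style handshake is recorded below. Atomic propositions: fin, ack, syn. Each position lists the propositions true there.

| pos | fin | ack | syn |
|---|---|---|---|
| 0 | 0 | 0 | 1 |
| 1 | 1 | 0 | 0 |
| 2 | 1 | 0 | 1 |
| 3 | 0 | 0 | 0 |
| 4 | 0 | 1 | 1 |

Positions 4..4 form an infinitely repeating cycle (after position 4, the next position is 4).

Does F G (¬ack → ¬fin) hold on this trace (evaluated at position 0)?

Holds

G (¬ack → ¬fin) holds at position 3, which is reachable from 0, so F G (¬ack → ¬fin) holds.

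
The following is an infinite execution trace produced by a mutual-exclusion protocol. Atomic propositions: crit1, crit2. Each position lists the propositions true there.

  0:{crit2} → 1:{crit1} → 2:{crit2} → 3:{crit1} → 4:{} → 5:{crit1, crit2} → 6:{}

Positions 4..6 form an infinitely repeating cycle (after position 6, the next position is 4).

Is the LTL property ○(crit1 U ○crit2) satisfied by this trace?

Holds

The position after 0 is 1; crit1 U ○crit2 is true there.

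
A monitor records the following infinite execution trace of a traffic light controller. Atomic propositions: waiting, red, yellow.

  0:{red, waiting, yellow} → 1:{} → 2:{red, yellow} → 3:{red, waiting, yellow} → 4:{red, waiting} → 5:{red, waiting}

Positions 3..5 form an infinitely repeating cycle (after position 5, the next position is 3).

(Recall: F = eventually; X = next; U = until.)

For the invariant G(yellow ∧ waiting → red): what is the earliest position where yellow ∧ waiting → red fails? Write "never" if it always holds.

yellow ∧ waiting → red holds at every position 0..5, and those are all the positions the trace ever visits, so the invariant G(yellow ∧ waiting → red) is never violated.

never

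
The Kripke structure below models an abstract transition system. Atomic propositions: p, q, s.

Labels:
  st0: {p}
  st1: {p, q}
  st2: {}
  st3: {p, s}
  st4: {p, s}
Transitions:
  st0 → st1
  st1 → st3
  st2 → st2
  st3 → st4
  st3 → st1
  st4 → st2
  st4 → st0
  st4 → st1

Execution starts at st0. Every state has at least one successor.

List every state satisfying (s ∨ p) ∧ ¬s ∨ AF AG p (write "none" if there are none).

States satisfying s ∨ p: {st0, st1, st3, st4}.
States satisfying ¬s: {st0, st1, st2}.
States satisfying (s ∨ p) ∧ ¬s: {st0, st1}.
States satisfying AG p: ∅.
States satisfying AF AG p: ∅.
States satisfying (s ∨ p) ∧ ¬s ∨ AF AG p: {st0, st1}.

{st0, st1}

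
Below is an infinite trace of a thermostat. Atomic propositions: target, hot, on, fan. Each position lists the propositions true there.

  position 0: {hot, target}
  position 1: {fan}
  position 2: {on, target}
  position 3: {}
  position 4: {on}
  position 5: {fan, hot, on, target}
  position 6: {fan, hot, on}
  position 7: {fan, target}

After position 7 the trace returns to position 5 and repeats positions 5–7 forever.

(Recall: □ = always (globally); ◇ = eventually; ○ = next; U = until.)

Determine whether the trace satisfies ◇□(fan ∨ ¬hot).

□(fan ∨ ¬hot) holds at position 1, which is reachable from 0, so ◇□(fan ∨ ¬hot) holds.

Satisfied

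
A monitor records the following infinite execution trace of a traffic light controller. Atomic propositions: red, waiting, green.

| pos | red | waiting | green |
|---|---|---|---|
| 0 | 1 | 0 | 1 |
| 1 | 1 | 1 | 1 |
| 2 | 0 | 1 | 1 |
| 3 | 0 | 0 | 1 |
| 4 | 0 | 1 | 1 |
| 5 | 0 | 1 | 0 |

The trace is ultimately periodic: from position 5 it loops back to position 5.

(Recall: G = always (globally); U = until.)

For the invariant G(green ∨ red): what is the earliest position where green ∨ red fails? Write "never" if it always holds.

5

Check green ∨ red at each position in order: 0 ✓, 1 ✓, 2 ✓, 3 ✓, 4 ✓.
At position 5 the labels are {waiting}, so green ∨ red is false there. This is the first violation.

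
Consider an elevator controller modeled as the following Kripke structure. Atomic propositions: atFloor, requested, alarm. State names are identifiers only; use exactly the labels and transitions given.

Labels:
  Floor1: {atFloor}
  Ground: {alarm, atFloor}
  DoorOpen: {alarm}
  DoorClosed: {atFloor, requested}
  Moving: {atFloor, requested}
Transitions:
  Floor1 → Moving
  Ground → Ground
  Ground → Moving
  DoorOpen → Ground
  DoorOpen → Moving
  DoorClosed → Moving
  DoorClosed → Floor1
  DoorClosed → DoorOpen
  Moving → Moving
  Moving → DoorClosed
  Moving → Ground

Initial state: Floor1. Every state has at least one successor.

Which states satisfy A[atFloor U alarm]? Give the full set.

States satisfying atFloor: {Floor1, Ground, DoorClosed, Moving}.
States satisfying alarm: {Ground, DoorOpen}.
States satisfying A[atFloor U alarm]: {Ground, DoorOpen}.

{Ground, DoorOpen}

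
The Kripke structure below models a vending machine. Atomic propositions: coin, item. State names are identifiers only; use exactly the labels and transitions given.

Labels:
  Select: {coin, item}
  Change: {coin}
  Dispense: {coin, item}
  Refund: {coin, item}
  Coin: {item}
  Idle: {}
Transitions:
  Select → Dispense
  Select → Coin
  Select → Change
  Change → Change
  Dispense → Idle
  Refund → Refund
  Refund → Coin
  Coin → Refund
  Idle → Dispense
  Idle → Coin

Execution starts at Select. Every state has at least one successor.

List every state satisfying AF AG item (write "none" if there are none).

{Refund, Coin}

States satisfying AG item: {Refund, Coin}.
States satisfying AF AG item: {Refund, Coin}.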